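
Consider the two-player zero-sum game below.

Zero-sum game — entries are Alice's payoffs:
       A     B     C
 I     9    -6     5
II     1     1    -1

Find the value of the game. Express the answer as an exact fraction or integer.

Column A is strictly dominated by C for Bob (it gives Alice more in every row).
The remaining 2×2 game on (I, II) × (B, C) has no saddle point. Let Alice play I with probability p; indifference gives −6p + (1−p) = 5p − (1−p), so p = 2/13.
Similarly Bob's optimal q on B is 6/13, and the value is -6·(6/13) + (5)·(7/13) = -1/13.

-1/13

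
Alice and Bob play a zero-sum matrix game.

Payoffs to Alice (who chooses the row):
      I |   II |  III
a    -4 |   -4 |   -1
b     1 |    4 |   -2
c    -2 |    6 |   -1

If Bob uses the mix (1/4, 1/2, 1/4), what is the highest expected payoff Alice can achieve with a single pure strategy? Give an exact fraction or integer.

a: (-4)·(1/4) + (-4)·(1/2) + (-1)·(1/4) = -13/4.
b: (1)·(1/4) + (4)·(1/2) + (-2)·(1/4) = 7/4.
c: (-2)·(1/4) + (6)·(1/2) + (-1)·(1/4) = 9/4.
The best pure response is c with expected payoff 9/4.

9/4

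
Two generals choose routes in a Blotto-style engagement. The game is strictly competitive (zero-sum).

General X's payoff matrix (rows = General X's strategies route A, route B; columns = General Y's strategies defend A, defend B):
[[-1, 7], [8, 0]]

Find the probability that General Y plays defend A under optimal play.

Row minima are -1 and 0, so General X's maximin is 0; column maxima are 8 and 7, so General Y's minimax is 7. These differ, so the equilibrium is in mixed strategies.
Let General Y play defend A with probability q. General X is indifferent when −q + 7(1−q) = 8q, giving q = 7/16.

7/16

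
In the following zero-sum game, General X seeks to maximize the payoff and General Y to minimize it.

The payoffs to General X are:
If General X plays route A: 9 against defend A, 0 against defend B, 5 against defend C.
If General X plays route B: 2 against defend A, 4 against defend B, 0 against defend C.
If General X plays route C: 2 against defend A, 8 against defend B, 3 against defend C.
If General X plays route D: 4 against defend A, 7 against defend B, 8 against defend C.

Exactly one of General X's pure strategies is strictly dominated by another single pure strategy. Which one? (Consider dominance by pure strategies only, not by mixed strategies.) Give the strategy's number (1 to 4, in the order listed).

2

Compare route B with route D: 4 > 2, 7 > 4, 8 > 0.
So route D strictly dominates route B for General X; route B is strictly dominated.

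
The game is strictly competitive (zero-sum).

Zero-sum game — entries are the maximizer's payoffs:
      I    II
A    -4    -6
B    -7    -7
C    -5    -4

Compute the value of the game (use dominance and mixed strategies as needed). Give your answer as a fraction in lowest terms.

Row B is strictly dominated by row A, so the maximizer never plays it.
The remaining 2×2 game on (A, C) × (I, II) has no saddle point. Let the maximizer play A with probability p; indifference gives −4p − 5(1−p) = −6p − 4(1−p), so p = 1/3.
Similarly the minimizer's optimal q on I is 2/3, and the value is -4·(2/3) + (-6)·(1/3) = -14/3.

-14/3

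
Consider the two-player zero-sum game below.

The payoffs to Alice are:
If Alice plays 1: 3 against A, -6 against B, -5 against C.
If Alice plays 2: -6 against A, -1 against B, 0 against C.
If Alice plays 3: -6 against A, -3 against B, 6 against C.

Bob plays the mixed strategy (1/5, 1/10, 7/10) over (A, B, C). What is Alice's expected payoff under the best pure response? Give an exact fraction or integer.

1: (3)·(1/5) + (-6)·(1/10) + (-5)·(7/10) = -7/2.
2: (-6)·(1/5) + (-1)·(1/10) + (0)·(7/10) = -13/10.
3: (-6)·(1/5) + (-3)·(1/10) + (6)·(7/10) = 27/10.
The best pure response is 3 with expected payoff 27/10.

27/10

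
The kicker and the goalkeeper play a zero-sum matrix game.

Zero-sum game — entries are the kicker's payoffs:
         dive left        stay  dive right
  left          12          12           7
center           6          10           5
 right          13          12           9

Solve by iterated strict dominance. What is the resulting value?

9

Column dive left is strictly dominated by dive right for the goalkeeper (7<12, 5<6, 9<13); eliminate dive left.
Column stay is strictly dominated by dive right for the goalkeeper (7<12, 5<10, 9<12); eliminate stay.
Row left is strictly dominated by row right (9>7); eliminate left.
Row center is strictly dominated by row right (9>5); eliminate center.
Only (right, dive right) remains, with payoff 9.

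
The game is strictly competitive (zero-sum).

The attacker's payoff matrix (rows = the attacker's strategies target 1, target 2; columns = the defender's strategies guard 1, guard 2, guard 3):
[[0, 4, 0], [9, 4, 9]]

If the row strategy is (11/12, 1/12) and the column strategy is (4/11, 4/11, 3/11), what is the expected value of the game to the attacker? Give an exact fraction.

Against (4/11, 4/11, 3/11), each row's expected payoff is target 1: 16/11; target 2: 79/11.
Taking the (11/12, 1/12)-weighted average: (11/12)·(16/11) + (1/12)·(79/11) = 85/44.

85/44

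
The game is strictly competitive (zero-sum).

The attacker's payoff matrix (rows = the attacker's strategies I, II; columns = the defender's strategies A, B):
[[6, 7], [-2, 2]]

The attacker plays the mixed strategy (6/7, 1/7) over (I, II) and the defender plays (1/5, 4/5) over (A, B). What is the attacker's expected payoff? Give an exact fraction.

Against (1/5, 4/5), each row's expected payoff is I: 34/5; II: 6/5.
Taking the (6/7, 1/7)-weighted average: (6/7)·(34/5) + (1/7)·(6/5) = 6.

6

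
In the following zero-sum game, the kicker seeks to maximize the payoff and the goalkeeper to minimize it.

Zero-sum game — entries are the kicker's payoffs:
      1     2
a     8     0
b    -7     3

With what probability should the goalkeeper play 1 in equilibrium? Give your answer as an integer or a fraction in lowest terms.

Row minima are 0 and -7, so the kicker's maximin is 0; column maxima are 8 and 3, so the goalkeeper's minimax is 3. These differ, so the equilibrium is in mixed strategies.
Let the goalkeeper play 1 with probability q. The kicker is indifferent when 8q = −7q + 3(1−q), giving q = 1/6.

1/6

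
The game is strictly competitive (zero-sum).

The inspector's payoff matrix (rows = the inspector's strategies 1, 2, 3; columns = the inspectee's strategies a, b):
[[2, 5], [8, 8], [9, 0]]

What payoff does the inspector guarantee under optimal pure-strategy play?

8

Row minima: 2, 8, 0 → the inspector's maximin is 8.
Column maxima: 9, 8 → the inspectee's minimax is 8.
They coincide at (2, b), so the value is 8.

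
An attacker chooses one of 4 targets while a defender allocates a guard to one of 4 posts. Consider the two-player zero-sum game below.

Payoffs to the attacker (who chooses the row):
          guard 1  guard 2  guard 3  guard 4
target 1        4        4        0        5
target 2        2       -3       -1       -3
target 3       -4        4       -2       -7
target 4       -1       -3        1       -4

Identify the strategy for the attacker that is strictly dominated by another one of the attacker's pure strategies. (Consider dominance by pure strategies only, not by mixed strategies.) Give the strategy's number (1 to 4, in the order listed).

2

Compare target 2 with target 1: 4 > 2, 4 > -3, 0 > -1, 5 > -3.
So target 1 strictly dominates target 2 for the attacker; target 2 is strictly dominated.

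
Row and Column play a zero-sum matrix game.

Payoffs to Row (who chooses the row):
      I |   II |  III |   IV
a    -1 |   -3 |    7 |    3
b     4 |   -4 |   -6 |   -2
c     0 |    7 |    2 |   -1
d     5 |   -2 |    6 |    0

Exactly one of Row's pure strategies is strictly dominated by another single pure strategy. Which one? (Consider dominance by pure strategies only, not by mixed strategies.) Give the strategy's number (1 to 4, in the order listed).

Compare b with d: 5 > 4, -2 > -4, 6 > -6, 0 > -2.
So d strictly dominates b for Row; b is strictly dominated.

2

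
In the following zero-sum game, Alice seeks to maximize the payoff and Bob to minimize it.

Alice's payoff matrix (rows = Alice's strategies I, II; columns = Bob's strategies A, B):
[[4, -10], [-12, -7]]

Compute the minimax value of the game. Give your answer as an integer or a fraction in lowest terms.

-148/19

Row minima are -10 and -12, so Alice's maximin is -10; column maxima are 4 and -7, so Bob's minimax is -7. These differ, so the equilibrium is in mixed strategies.
Let Alice play I with probability p. Bob is indifferent when 4p − 12(1−p) = −10p − 7(1−p), giving p = 5/19.
Let Bob play A with probability q. Alice is indifferent when 4q − 10(1−q) = −12q − 7(1−q), giving q = 3/19.
The value is 4·(3/19) + (-10)·(16/19) = -148/19.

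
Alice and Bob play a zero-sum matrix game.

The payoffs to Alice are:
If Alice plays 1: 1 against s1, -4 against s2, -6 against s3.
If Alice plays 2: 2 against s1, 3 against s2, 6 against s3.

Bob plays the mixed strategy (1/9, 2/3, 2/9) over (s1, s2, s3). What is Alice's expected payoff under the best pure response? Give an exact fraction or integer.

1: (1)·(1/9) + (-4)·(2/3) + (-6)·(2/9) = -35/9.
2: (2)·(1/9) + (3)·(2/3) + (6)·(2/9) = 32/9.
The best pure response is 2 with expected payoff 32/9.

32/9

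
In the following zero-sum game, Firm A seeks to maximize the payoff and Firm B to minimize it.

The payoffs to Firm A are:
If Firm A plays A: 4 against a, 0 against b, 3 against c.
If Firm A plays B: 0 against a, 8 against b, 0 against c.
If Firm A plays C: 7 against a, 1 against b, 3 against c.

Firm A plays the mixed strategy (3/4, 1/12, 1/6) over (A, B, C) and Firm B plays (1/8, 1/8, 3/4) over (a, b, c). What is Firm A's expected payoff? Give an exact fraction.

43/16

Against (1/8, 1/8, 3/4), each row's expected payoff is A: 11/4; B: 1; C: 13/4.
Taking the (3/4, 1/12, 1/6)-weighted average: (3/4)·(11/4) + (1/12)·(1) + (1/6)·(13/4) = 43/16.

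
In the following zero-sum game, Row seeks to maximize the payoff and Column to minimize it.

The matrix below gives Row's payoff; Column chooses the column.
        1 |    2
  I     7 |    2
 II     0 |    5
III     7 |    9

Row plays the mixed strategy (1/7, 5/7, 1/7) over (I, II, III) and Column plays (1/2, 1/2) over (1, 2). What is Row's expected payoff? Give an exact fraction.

Against (1/2, 1/2), each row's expected payoff is I: 9/2; II: 5/2; III: 8.
Taking the (1/7, 5/7, 1/7)-weighted average: (1/7)·(9/2) + (5/7)·(5/2) + (1/7)·(8) = 25/7.

25/7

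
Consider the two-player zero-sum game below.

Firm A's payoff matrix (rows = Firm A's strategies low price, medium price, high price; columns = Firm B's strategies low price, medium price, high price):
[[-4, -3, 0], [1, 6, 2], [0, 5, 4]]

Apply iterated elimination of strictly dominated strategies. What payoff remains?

Column high price is strictly dominated by low price for Firm B (-4<0, 1<2, 0<4); eliminate high price.
Row high price is strictly dominated by row medium price (1>0, 6>5); eliminate high price.
Row low price is strictly dominated by row medium price (1>-4, 6>-3); eliminate low price.
Column medium price is strictly dominated by low price for Firm B (1<6); eliminate medium price.
Only (medium price, low price) remains, with payoff 1.

1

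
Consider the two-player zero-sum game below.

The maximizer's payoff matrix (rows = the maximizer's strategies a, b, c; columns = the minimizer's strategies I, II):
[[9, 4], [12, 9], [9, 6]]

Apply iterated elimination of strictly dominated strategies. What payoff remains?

Row c is strictly dominated by row b (12>9, 9>6); eliminate c.
Row a is strictly dominated by row b (12>9, 9>4); eliminate a.
Column I is strictly dominated by II for the minimizer (9<12); eliminate I.
Only (b, II) remains, with payoff 9.

9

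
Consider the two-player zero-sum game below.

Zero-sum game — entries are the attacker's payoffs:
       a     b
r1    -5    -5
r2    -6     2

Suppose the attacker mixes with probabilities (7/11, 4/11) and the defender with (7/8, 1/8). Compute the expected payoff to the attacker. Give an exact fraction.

Against (7/8, 1/8), each row's expected payoff is r1: -5; r2: -5.
Taking the (7/11, 4/11)-weighted average: (7/11)·(-5) + (4/11)·(-5) = -5.

-5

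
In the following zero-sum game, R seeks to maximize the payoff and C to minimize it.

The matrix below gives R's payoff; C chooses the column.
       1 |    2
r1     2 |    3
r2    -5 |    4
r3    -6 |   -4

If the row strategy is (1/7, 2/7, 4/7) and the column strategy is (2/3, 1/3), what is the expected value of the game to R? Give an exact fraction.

Against (2/3, 1/3), each row's expected payoff is r1: 7/3; r2: -2; r3: -16/3.
Taking the (1/7, 2/7, 4/7)-weighted average: (1/7)·(7/3) + (2/7)·(-2) + (4/7)·(-16/3) = -23/7.

-23/7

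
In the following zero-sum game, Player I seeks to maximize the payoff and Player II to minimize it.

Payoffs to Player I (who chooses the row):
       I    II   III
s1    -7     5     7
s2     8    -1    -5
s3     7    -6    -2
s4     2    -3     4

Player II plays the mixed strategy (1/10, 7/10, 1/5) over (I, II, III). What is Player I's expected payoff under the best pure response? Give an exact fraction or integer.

21/5

s1: (-7)·(1/10) + (5)·(7/10) + (7)·(1/5) = 21/5.
s2: (8)·(1/10) + (-1)·(7/10) + (-5)·(1/5) = -9/10.
s3: (7)·(1/10) + (-6)·(7/10) + (-2)·(1/5) = -39/10.
s4: (2)·(1/10) + (-3)·(7/10) + (4)·(1/5) = -11/10.
The best pure response is s1 with expected payoff 21/5.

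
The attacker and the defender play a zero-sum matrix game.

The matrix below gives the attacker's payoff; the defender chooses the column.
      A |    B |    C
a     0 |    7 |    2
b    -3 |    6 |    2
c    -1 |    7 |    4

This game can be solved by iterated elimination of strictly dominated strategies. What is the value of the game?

Row b is strictly dominated by row c (-1>-3, 7>6, 4>2); eliminate b.
Column C is strictly dominated by A for the defender (0<2, -1<4); eliminate C.
Column B is strictly dominated by A for the defender (0<7, -1<7); eliminate B.
Row c is strictly dominated by row a (0>-1); eliminate c.
Only (a, A) remains, with payoff 0.

0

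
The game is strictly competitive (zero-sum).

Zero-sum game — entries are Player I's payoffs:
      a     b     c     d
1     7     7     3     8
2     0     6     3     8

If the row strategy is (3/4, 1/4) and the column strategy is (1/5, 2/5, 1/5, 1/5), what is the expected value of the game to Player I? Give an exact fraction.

119/20

Against (1/5, 2/5, 1/5, 1/5), each row's expected payoff is 1: 32/5; 2: 23/5.
Taking the (3/4, 1/4)-weighted average: (3/4)·(32/5) + (1/4)·(23/5) = 119/20.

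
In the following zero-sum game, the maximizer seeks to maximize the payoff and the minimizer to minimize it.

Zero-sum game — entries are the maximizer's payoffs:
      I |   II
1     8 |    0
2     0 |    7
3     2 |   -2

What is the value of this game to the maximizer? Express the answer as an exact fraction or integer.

56/15

Row 3 is strictly dominated by row 1, so the maximizer never plays it.
The remaining 2×2 game on (1, 2) × (I, II) has no saddle point. Let the maximizer play 1 with probability p; indifference gives 8p = 7(1−p), so p = 7/15.
Similarly the minimizer's optimal q on I is 7/15, and the value is 8·(7/15) + (0)·(8/15) = 56/15.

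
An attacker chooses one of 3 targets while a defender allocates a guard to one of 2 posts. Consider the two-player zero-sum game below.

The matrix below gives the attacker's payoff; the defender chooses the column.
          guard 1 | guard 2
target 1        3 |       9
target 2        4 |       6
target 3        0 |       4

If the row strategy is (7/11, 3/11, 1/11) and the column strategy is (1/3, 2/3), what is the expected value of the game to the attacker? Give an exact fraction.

Against (1/3, 2/3), each row's expected payoff is target 1: 7; target 2: 16/3; target 3: 8/3.
Taking the (7/11, 3/11, 1/11)-weighted average: (7/11)·(7) + (3/11)·(16/3) + (1/11)·(8/3) = 203/33.

203/33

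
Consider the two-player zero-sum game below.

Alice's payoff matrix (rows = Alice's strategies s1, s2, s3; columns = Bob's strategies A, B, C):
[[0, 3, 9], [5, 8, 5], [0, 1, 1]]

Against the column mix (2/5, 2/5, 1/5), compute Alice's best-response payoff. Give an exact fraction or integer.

s1: (0)·(2/5) + (3)·(2/5) + (9)·(1/5) = 3.
s2: (5)·(2/5) + (8)·(2/5) + (5)·(1/5) = 31/5.
s3: (0)·(2/5) + (1)·(2/5) + (1)·(1/5) = 3/5.
The best pure response is s2 with expected payoff 31/5.

31/5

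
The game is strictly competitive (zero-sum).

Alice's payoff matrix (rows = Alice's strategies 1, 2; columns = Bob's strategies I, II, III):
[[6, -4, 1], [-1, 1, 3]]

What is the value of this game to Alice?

Column III is strictly dominated by II for Bob (it gives Alice more in every row).
The remaining 2×2 game on (1, 2) × (I, II) has no saddle point. Let Alice play 1 with probability p; indifference gives 6p − (1−p) = −4p + (1−p), so p = 1/6.
Similarly Bob's optimal q on I is 5/12, and the value is 6·(5/12) + (-4)·(7/12) = 1/6.

1/6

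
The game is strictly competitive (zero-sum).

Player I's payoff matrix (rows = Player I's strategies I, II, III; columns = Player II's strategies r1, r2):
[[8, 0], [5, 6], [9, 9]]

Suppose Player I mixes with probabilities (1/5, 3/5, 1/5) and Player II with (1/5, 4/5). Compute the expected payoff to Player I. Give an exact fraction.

Against (1/5, 4/5), each row's expected payoff is I: 8/5; II: 29/5; III: 9.
Taking the (1/5, 3/5, 1/5)-weighted average: (1/5)·(8/5) + (3/5)·(29/5) + (1/5)·(9) = 28/5.

28/5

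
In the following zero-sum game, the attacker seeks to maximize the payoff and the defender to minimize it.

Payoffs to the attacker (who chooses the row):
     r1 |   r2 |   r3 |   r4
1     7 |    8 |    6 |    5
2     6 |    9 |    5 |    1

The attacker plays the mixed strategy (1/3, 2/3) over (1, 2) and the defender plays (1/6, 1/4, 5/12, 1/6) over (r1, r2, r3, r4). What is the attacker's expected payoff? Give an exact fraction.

35/6

Against (1/6, 1/4, 5/12, 1/6), each row's expected payoff is 1: 13/2; 2: 11/2.
Taking the (1/3, 2/3)-weighted average: (1/3)·(13/2) + (2/3)·(11/2) = 35/6.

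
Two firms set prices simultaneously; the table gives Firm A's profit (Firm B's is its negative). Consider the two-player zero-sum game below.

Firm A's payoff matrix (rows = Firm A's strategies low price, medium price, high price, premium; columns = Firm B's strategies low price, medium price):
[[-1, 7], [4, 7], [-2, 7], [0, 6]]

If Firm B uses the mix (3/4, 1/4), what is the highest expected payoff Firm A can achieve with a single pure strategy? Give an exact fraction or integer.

19/4

low price: (-1)·(3/4) + (7)·(1/4) = 1.
medium price: (4)·(3/4) + (7)·(1/4) = 19/4.
high price: (-2)·(3/4) + (7)·(1/4) = 1/4.
premium: (0)·(3/4) + (6)·(1/4) = 3/2.
The best pure response is medium price with expected payoff 19/4.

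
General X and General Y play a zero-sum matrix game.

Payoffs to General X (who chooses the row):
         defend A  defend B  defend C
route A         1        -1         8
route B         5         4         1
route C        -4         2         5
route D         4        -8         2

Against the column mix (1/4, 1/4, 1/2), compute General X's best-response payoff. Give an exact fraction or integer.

4

route A: (1)·(1/4) + (-1)·(1/4) + (8)·(1/2) = 4.
route B: (5)·(1/4) + (4)·(1/4) + (1)·(1/2) = 11/4.
route C: (-4)·(1/4) + (2)·(1/4) + (5)·(1/2) = 2.
route D: (4)·(1/4) + (-8)·(1/4) + (2)·(1/2) = 0.
The best pure response is route A with expected payoff 4.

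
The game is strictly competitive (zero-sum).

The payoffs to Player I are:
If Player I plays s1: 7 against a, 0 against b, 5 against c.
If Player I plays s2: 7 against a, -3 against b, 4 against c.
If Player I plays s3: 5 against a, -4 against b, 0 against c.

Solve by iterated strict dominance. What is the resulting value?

0

Row s3 is strictly dominated by row s1 (7>5, 0>-4, 5>0); eliminate s3.
Column c is strictly dominated by b for Player II (0<5, -3<4); eliminate c.
Column a is strictly dominated by b for Player II (0<7, -3<7); eliminate a.
Row s2 is strictly dominated by row s1 (0>-3); eliminate s2.
Only (s1, b) remains, with payoff 0.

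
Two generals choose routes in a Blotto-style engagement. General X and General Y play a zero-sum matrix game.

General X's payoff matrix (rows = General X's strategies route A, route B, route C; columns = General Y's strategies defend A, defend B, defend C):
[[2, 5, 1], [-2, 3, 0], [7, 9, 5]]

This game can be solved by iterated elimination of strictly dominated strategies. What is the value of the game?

5

Column defend B is strictly dominated by defend A for General Y (2<5, -2<3, 7<9); eliminate defend B.
Row route A is strictly dominated by row route C (7>2, 5>1); eliminate route A.
Row route B is strictly dominated by row route C (7>-2, 5>0); eliminate route B.
Column defend A is strictly dominated by defend C for General Y (5<7); eliminate defend A.
Only (route C, defend C) remains, with payoff 5.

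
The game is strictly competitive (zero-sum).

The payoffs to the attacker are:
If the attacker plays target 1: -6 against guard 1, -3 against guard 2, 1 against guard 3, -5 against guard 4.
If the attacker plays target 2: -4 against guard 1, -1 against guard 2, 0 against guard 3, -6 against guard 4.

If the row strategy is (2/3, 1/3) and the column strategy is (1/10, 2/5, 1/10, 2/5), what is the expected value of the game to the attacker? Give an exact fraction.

-53/15

Against (1/10, 2/5, 1/10, 2/5), each row's expected payoff is target 1: -37/10; target 2: -16/5.
Taking the (2/3, 1/3)-weighted average: (2/3)·(-37/10) + (1/3)·(-16/5) = -53/15.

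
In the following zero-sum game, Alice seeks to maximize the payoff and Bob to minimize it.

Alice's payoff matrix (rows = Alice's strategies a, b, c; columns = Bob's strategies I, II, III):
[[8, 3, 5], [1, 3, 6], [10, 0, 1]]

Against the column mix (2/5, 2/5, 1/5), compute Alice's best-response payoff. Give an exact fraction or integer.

a: (8)·(2/5) + (3)·(2/5) + (5)·(1/5) = 27/5.
b: (1)·(2/5) + (3)·(2/5) + (6)·(1/5) = 14/5.
c: (10)·(2/5) + (0)·(2/5) + (1)·(1/5) = 21/5.
The best pure response is a with expected payoff 27/5.

27/5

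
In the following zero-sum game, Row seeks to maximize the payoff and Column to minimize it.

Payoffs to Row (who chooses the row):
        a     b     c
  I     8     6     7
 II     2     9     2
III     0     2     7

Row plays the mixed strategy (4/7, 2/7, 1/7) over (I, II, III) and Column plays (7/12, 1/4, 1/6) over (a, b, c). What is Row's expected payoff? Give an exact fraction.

Against (7/12, 1/4, 1/6), each row's expected payoff is I: 22/3; II: 15/4; III: 5/3.
Taking the (4/7, 2/7, 1/7)-weighted average: (4/7)·(22/3) + (2/7)·(15/4) + (1/7)·(5/3) = 11/2.

11/2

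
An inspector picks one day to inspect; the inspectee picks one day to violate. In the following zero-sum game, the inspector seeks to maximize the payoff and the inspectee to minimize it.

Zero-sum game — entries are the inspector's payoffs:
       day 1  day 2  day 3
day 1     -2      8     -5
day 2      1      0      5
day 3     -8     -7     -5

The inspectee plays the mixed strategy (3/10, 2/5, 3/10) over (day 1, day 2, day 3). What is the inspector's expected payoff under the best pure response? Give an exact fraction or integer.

9/5

day 1: (-2)·(3/10) + (8)·(2/5) + (-5)·(3/10) = 11/10.
day 2: (1)·(3/10) + (0)·(2/5) + (5)·(3/10) = 9/5.
day 3: (-8)·(3/10) + (-7)·(2/5) + (-5)·(3/10) = -67/10.
The best pure response is day 2 with expected payoff 9/5.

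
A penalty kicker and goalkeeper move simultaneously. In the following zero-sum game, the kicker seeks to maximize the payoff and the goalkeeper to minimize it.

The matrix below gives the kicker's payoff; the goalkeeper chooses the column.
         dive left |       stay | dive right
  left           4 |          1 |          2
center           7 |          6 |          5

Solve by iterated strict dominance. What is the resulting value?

Row left is strictly dominated by row center (7>4, 6>1, 5>2); eliminate left.
Column dive left is strictly dominated by stay for the goalkeeper (6<7); eliminate dive left.
Column stay is strictly dominated by dive right for the goalkeeper (5<6); eliminate stay.
Only (center, dive right) remains, with payoff 5.

5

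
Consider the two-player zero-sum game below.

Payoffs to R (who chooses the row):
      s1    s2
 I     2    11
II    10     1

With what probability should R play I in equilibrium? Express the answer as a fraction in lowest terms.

Row minima are 2 and 1, so R's maximin is 2; column maxima are 10 and 11, so C's minimax is 10. These differ, so the equilibrium is in mixed strategies.
Let R play I with probability p. C is indifferent when 2p + 10(1−p) = 11p + (1−p), giving p = 1/2.

1/2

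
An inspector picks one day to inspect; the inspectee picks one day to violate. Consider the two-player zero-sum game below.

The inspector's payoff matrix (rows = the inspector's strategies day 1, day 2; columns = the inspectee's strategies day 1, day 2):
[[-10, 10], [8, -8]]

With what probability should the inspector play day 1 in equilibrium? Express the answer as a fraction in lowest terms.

4/9

Row minima are -10 and -8, so the inspector's maximin is -8; column maxima are 8 and 10, so the inspectee's minimax is 8. These differ, so the equilibrium is in mixed strategies.
Let the inspector play day 1 with probability p. The inspectee is indifferent when −10p + 8(1−p) = 10p − 8(1−p), giving p = 4/9.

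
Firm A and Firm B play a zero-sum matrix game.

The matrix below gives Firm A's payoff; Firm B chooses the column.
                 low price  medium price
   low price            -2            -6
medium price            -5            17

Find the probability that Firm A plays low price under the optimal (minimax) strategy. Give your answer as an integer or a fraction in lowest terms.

11/13

Row minima are -6 and -5, so Firm A's maximin is -5; column maxima are -2 and 17, so Firm B's minimax is -2. These differ, so the equilibrium is in mixed strategies.
Let Firm A play low price with probability p. Firm B is indifferent when −2p − 5(1−p) = −6p + 17(1−p), giving p = 11/13.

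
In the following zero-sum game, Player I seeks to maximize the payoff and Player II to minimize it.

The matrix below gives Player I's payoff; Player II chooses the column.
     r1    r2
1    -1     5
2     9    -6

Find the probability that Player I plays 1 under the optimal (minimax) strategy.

Row minima are -1 and -6, so Player I's maximin is -1; column maxima are 9 and 5, so Player II's minimax is 5. These differ, so the equilibrium is in mixed strategies.
Let Player I play 1 with probability p. Player II is indifferent when −p + 9(1−p) = 5p − 6(1−p), giving p = 5/7.

5/7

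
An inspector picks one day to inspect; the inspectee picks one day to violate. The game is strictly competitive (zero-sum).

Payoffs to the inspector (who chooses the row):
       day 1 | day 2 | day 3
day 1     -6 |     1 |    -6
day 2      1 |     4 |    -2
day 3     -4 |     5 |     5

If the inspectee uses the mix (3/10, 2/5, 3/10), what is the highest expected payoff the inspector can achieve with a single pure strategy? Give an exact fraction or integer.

23/10

day 1: (-6)·(3/10) + (1)·(2/5) + (-6)·(3/10) = -16/5.
day 2: (1)·(3/10) + (4)·(2/5) + (-2)·(3/10) = 13/10.
day 3: (-4)·(3/10) + (5)·(2/5) + (5)·(3/10) = 23/10.
The best pure response is day 3 with expected payoff 23/10.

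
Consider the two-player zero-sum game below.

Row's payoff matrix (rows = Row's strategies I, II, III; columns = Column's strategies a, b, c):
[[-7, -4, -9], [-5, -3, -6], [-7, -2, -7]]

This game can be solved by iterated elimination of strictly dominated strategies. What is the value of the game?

Column b is strictly dominated by a for Column (-7<-4, -5<-3, -7<-2); eliminate b.
Row I is strictly dominated by row II (-5>-7, -6>-9); eliminate I.
Row III is strictly dominated by row II (-5>-7, -6>-7); eliminate III.
Column a is strictly dominated by c for Column (-6<-5); eliminate a.
Only (II, c) remains, with payoff -6.

-6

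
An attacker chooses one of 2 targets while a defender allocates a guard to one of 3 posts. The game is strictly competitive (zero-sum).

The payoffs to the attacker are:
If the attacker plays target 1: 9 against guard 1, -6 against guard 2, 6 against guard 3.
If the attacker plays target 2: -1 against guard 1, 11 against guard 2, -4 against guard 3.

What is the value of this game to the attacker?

Column guard 1 is strictly dominated by guard 3 for the defender (it gives the attacker more in every row).
The remaining 2×2 game on (target 1, target 2) × (guard 2, guard 3) has no saddle point. Let the attacker play target 1 with probability p; indifference gives −6p + 11(1−p) = 6p − 4(1−p), so p = 5/9.
Similarly the defender's optimal q on guard 2 is 10/27, and the value is -6·(10/27) + (6)·(17/27) = 14/9.

14/9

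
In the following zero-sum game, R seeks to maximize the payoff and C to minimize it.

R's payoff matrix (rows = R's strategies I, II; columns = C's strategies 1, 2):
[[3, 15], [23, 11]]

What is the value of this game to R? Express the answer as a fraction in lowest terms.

13

Row minima are 3 and 11, so R's maximin is 11; column maxima are 23 and 15, so C's minimax is 15. These differ, so the equilibrium is in mixed strategies.
Let R play I with probability p. C is indifferent when 3p + 23(1−p) = 15p + 11(1−p), giving p = 1/2.
Let C play 1 with probability q. R is indifferent when 3q + 15(1−q) = 23q + 11(1−q), giving q = 1/6.
The value is 3·(1/6) + (15)·(5/6) = 13.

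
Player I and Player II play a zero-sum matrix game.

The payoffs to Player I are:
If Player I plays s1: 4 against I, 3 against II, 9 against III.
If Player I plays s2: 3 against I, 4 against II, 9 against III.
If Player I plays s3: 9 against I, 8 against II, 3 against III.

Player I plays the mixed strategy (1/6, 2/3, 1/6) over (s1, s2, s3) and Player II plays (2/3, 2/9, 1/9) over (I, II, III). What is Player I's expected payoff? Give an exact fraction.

14/3

Against (2/3, 2/9, 1/9), each row's expected payoff is s1: 13/3; s2: 35/9; s3: 73/9.
Taking the (1/6, 2/3, 1/6)-weighted average: (1/6)·(13/3) + (2/3)·(35/9) + (1/6)·(73/9) = 14/3.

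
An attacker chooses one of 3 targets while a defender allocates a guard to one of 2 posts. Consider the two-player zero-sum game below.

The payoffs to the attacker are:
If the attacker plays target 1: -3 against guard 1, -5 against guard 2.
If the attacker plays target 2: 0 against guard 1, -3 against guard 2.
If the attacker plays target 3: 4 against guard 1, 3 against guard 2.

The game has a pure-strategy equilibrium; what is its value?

Row minima: -5, -3, 3 → the attacker's maximin is 3.
Column maxima: 4, 3 → the defender's minimax is 3.
They coincide at (target 3, guard 2), so the value is 3.

3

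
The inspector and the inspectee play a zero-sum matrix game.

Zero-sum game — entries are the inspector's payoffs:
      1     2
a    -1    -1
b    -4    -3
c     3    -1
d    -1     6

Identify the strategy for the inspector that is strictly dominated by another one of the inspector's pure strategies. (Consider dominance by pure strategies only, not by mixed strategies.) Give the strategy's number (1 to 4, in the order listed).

Compare b with a: -1 > -4, -1 > -3.
So a strictly dominates b for the inspector; b is strictly dominated.

2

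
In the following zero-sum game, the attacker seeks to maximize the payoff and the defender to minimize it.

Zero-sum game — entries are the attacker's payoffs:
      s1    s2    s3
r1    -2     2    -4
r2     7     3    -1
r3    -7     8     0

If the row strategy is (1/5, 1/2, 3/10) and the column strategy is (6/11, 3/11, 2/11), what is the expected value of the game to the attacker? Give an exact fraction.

163/110

Against (6/11, 3/11, 2/11), each row's expected payoff is r1: -14/11; r2: 49/11; r3: -18/11.
Taking the (1/5, 1/2, 3/10)-weighted average: (1/5)·(-14/11) + (1/2)·(49/11) + (3/10)·(-18/11) = 163/110.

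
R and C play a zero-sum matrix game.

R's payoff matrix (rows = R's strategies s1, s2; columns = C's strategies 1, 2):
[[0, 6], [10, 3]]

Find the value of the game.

60/13

Row minima are 0 and 3, so R's maximin is 3; column maxima are 10 and 6, so C's minimax is 6. These differ, so the equilibrium is in mixed strategies.
Let R play s1 with probability p. C is indifferent when 10(1−p) = 6p + 3(1−p), giving p = 7/13.
Let C play 1 with probability q. R is indifferent when 6(1−q) = 10q + 3(1−q), giving q = 3/13.
The value is 0·(3/13) + (6)·(10/13) = 60/13.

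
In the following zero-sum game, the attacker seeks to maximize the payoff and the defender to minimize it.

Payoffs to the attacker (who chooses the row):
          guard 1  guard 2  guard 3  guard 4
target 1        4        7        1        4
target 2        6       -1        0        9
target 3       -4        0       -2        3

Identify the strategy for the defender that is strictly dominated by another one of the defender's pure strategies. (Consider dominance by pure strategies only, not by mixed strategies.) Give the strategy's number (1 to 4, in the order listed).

4

The defender prefers columns that give the attacker less. Compare guard 4 with guard 3: 1 < 4, 0 < 9, -2 < 3.
So guard 3 strictly dominates guard 4 for the defender; guard 4 is strictly dominated.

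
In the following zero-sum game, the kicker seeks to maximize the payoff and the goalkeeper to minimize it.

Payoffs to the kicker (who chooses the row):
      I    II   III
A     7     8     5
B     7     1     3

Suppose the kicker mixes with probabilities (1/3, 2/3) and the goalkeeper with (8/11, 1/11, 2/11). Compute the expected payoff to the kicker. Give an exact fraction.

200/33

Against (8/11, 1/11, 2/11), each row's expected payoff is A: 74/11; B: 63/11.
Taking the (1/3, 2/3)-weighted average: (1/3)·(74/11) + (2/3)·(63/11) = 200/33.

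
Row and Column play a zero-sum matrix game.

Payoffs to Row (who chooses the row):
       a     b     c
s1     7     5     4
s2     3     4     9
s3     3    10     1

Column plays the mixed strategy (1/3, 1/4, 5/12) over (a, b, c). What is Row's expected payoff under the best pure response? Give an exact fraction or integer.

s1: (7)·(1/3) + (5)·(1/4) + (4)·(5/12) = 21/4.
s2: (3)·(1/3) + (4)·(1/4) + (9)·(5/12) = 23/4.
s3: (3)·(1/3) + (10)·(1/4) + (1)·(5/12) = 47/12.
The best pure response is s2 with expected payoff 23/4.

23/4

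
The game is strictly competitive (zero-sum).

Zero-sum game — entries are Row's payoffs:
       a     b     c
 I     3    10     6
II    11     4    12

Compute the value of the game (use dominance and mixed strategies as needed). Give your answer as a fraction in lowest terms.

7

Column c is strictly dominated by a for Column (it gives Row more in every row).
The remaining 2×2 game on (I, II) × (a, b) has no saddle point. Let Row play I with probability p; indifference gives 3p + 11(1−p) = 10p + 4(1−p), so p = 1/2.
Similarly Column's optimal q on a is 3/7, and the value is 3·(3/7) + (10)·(4/7) = 7.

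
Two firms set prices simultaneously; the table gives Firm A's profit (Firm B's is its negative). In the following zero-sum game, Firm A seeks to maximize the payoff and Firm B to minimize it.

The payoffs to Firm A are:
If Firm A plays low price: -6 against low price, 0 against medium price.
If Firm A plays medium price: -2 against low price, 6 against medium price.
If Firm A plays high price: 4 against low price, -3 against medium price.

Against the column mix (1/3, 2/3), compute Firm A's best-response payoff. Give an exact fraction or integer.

low price: (-6)·(1/3) + (0)·(2/3) = -2.
medium price: (-2)·(1/3) + (6)·(2/3) = 10/3.
high price: (4)·(1/3) + (-3)·(2/3) = -2/3.
The best pure response is medium price with expected payoff 10/3.

10/3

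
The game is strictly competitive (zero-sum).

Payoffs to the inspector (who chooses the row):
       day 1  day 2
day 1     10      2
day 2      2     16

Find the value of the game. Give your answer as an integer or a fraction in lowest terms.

Row minima are 2 and 2, so the inspector's maximin is 2; column maxima are 10 and 16, so the inspectee's minimax is 10. These differ, so the equilibrium is in mixed strategies.
Let the inspector play day 1 with probability p. The inspectee is indifferent when 10p + 2(1−p) = 2p + 16(1−p), giving p = 7/11.
Let the inspectee play day 1 with probability q. The inspector is indifferent when 10q + 2(1−q) = 2q + 16(1−q), giving q = 7/11.
The value is 10·(7/11) + (2)·(4/11) = 78/11.

78/11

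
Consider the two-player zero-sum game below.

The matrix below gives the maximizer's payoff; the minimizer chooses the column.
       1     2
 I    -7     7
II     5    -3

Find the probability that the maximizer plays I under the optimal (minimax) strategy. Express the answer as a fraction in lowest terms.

4/11

Row minima are -7 and -3, so the maximizer's maximin is -3; column maxima are 5 and 7, so the minimizer's minimax is 5. These differ, so the equilibrium is in mixed strategies.
Let the maximizer play I with probability p. The minimizer is indifferent when −7p + 5(1−p) = 7p − 3(1−p), giving p = 4/11.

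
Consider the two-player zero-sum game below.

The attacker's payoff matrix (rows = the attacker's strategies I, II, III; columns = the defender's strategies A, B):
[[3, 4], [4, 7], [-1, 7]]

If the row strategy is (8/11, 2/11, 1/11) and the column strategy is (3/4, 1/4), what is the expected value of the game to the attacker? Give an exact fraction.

73/22

Against (3/4, 1/4), each row's expected payoff is I: 13/4; II: 19/4; III: 1.
Taking the (8/11, 2/11, 1/11)-weighted average: (8/11)·(13/4) + (2/11)·(19/4) + (1/11)·(1) = 73/22.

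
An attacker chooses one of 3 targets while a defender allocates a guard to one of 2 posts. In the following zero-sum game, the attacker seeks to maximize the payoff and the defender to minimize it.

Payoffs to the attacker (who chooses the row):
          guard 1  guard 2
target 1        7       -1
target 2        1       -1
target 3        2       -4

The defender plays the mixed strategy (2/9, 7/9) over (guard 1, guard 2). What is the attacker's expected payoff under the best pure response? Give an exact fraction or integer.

target 1: (7)·(2/9) + (-1)·(7/9) = 7/9.
target 2: (1)·(2/9) + (-1)·(7/9) = -5/9.
target 3: (2)·(2/9) + (-4)·(7/9) = -8/3.
The best pure response is target 1 with expected payoff 7/9.

7/9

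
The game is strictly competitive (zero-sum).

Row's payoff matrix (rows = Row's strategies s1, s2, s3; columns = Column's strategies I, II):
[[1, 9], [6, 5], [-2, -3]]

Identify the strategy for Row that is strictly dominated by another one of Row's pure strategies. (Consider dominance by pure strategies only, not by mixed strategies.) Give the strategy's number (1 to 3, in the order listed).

Compare s3 with s1: 1 > -2, 9 > -3.
So s1 strictly dominates s3 for Row; s3 is strictly dominated.

3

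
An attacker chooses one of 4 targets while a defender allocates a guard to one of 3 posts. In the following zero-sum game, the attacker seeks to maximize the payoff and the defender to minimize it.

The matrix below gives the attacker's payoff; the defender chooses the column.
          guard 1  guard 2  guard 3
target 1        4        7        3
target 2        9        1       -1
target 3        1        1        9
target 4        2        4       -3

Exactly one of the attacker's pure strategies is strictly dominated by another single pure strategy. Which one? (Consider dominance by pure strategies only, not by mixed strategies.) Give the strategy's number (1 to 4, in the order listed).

Compare target 4 with target 1: 4 > 2, 7 > 4, 3 > -3.
So target 1 strictly dominates target 4 for the attacker; target 4 is strictly dominated.

4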